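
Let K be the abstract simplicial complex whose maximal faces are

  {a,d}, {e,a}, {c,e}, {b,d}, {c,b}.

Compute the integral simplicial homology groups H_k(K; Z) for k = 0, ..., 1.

We work with the vertex ordering a < b < c < d < e. The simplices of K, each written with vertices in increasing order, are:

  0-simplices (5): a, b, c, d, e
  1-simplices (5): ad, ae, bc, bd, ce

Hence C_0 ≅ Z^5, C_1 ≅ Z^5.

The boundary map ∂_1: C_1 → C_0 is given by ∂[p,q] = [q] − [p].
This gives a 5×5 integer matrix of rank 4; reducing to Smith normal form yields diagonal entries (1,1,1,1).

Reading off H_k = ker ∂_k / im ∂_{k+1}:

  H_0: rank C_0 − rank ∂_1 = 5 − 4 = 1, and the invariant factors of ∂_1 are all 1, so H_0 = Z.
  H_1: rank ker ∂_1 − rank ∂_2 = (5 − 4) − 0 = 1, and there is no ∂_2, so H_1 = Z.

(K is a triangulation of the circle S^1.)

H_0 ≅ Z,  H_1 ≅ Z.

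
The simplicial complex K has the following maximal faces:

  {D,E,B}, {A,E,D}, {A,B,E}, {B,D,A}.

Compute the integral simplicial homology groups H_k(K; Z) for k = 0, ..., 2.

We work with the vertex ordering A < B < D < E. The simplices of K, each written with vertices in increasing order, are:

  0-simplices (4): A, B, D, E
  1-simplices (6): AB, AD, AE, BD, BE, DE
  2-simplices (4): ABD, ABE, ADE, BDE

giving chain groups C_0 ≅ Z^4, C_1 ≅ Z^6, C_2 ≅ Z^4.

The boundary map ∂_1: C_1 → C_0 sends each edge [p,q] (with p < q) to q − p. For instance
  ∂BE = E − B.
As a 4×6 matrix over Z this has rank 3, with invariant factors (1,1,1).

∂_2: C_2 → C_1 acts by ∂[p,q,r] = [q,r] − [p,r] + [p,q]. For instance
  ∂ADE = DE − AE + AD,
  ∂ABE = BE − AE + AB.
This gives a 6×4 integer matrix of rank 3; reducing to Smith normal form yields diagonal entries (1,1,1).

From H_k ≅ ker(∂_k) / im(∂_{k+1}) we obtain:

  H_0: rank C_0 − rank ∂_1 = 4 − 3 = 1, and the invariant factors of ∂_1 are all 1, so H_0 = Z.
  H_1: rank ker ∂_1 − rank ∂_2 = (6 − 3) − 3 = 0, and the invariant factors of ∂_2 are all 1, so H_1 = 0.
  H_2: rank ker ∂_2 − rank ∂_3 = (4 − 3) − 0 = 1, and there is no ∂_3, so H_2 = Z.

H_0 ≅ Z,  H_1 = 0,  H_2 ≅ Z.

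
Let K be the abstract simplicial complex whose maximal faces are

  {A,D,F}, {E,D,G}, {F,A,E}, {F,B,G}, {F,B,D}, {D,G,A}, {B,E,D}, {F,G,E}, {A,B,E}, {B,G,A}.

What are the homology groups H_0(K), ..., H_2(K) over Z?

Order the vertices as A < B < D < E < F < G. Listing each simplex with vertices in this order, K has dimension 2 with simplices:

  0-simplices (6): A, B, D, E, F, G
  1-simplices (15): AB, AD, AE, AF, AG, BD, BE, BF, BG, DE, DF, DG, EF, EG, FG
  2-simplices (10): ABE, ABG, ADF, ADG, AEF, BDE, BDF, BFG, DEG, EFG

Hence C_0 ≅ Z^6, C_1 ≅ Z^15, C_2 ≅ Z^10.

∂_1: C_1 → C_0 maps an edge to its endpoints' difference, ∂[p,q] = q − p.
This gives a 6×15 integer matrix of rank 5; reducing to Smith normal form yields diagonal entries (1,1,1,1,1).

∂_2: C_2 → C_1 acts by ∂[p,q,r] = [q,r] − [p,r] + [p,q]. For instance
  ∂EFG = FG − EG + EF,
  ∂ABG = BG − AG + AB.
The 15×10 boundary matrix has rank 10 and Smith normal form diag(1,1,1,1,1,1,1,1,1,2).

From H_k ≅ ker(∂_k) / im(∂_{k+1}) we obtain:

  H_0: rank C_0 − rank ∂_1 = 6 − 5 = 1, and the invariant factors of ∂_1 are all 1, so H_0 ≅ Z.
  H_1: rank ker ∂_1 − rank ∂_2 = (15 − 5) − 10 = 0, and ∂_2 has invariant factor 2 > 1, so H_1 ≅ Z/2.
  H_2: rank ker ∂_2 − rank ∂_3 = (10 − 10) − 0 = 0, and there is no ∂_3, so H_2 ≅ 0.

As a check, the Euler characteristic is 6 − 15 + 10 = 1, which agrees with 1 − 0 + 0 = 1.

H_0 = Z,  H_1 = Z/2,  H_2 = 0.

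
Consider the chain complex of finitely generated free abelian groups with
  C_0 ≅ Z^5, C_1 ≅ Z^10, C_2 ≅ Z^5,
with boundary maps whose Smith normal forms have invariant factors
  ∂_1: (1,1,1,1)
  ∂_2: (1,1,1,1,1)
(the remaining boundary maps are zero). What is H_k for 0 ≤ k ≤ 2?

H_0: b_0 = 5 − 0 − 4 = 1; torsion from ∂_1 factors > 1: none. So H_0 = Z.
H_1: b_1 = 10 − 4 − 5 = 1; torsion from ∂_2 factors > 1: none. So H_1 = Z.
H_2: b_2 = 5 − 5 − 0 = 0; torsion from ∂_3 factors > 1: none. So H_2 = 0.

H_0 = Z,  H_1 = Z,  H_2 = 0.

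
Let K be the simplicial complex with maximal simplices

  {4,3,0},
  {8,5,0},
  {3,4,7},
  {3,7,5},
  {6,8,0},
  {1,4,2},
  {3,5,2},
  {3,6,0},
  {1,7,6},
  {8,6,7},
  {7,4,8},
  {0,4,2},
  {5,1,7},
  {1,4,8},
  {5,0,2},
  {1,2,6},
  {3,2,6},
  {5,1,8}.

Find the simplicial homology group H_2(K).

Fix the vertex order 0 < 1 < 2 < 3 < 4 < 5 < 6 < 7 < 8 and write every simplex with vertices in increasing order. Then dim K = 2 and the simplices of K are:

  0-simplices (9): [0], [1], [2], [3], [4], [5], [6], [7], [8]
  1-simplices (27): (27 of them)
  2-simplices (18): [0,2,4], [0,2,5], [0,3,4], [0,3,6], [0,5,8], [0,6,8], [1,2,4], [1,2,6], [1,4,8], [1,5,7], [1,5,8], [1,6,7], [2,3,5], [2,3,6], [3,4,7], [3,5,7], [4,7,8], [6,7,8]

giving chain groups C_0 ≅ Z^9, C_1 ≅ Z^27, C_2 ≅ Z^18.

∂_1: C_1 → C_0 maps an edge to its endpoints' difference, ∂[p,q] = q − p. For instance
  ∂[5,8] = [8] − [5].
As a 9×27 matrix over Z this has rank 8, with invariant factors (1,1,1,1,1,1,1,1).

∂_2: C_2 → C_1 acts by ∂[p,q,r] = [q,r] − [p,r] + [p,q]. For instance
  ∂[1,5,7] = [5,7] − [1,7] + [1,5],
  ∂[3,4,7] = [4,7] − [3,7] + [3,4].
The 27×18 boundary matrix has rank 18 and Smith normal form diag(1,1,1,1,1,1,1,1,1,1,1,1,1,1,1,1,1,2).

Reading off H_k = ker ∂_k / im ∂_{k+1}:

  H_2: rank ker ∂_2 − rank ∂_3 = (18 − 18) − 0 = 0, and there is no ∂_3, so H_2 ≅ 0.

H_2 ≅ 0.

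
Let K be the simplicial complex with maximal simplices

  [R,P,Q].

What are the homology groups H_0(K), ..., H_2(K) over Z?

H_0 = Z,  H_1 = 0,  H_2 = 0.

Order the vertices as P < Q < R. Listing each simplex with vertices in this order, K has dimension 2 with simplices:

  0-simplices (3): P, Q, R
  1-simplices (3): PQ, PR, QR
  2-simplices (1): PQR

so the chain groups are C_0 ≅ Z^3, C_1 ≅ Z^3, C_2 ≅ Z^1.

The boundary map ∂_1: C_1 → C_0 maps an edge to its endpoints' difference, ∂[p,q] = q − p. For instance
  ∂QR = R − Q.
This gives a 3×3 integer matrix of rank 2; reducing to Smith normal form yields diagonal entries (1,1).

∂_2: C_2 → C_1 sends each 2-simplex [p,q,r] to [q,r] − [p,r] + [p,q]. For instance
  ∂PQR = QR − PR + PQ.
The 3×1 boundary matrix has rank 1 and Smith normal form diag(1).

Now H_k = ker ∂_k / im ∂_{k+1}, so:

  H_0: rank C_0 − rank ∂_1 = 3 − 2 = 1, and the invariant factors of ∂_1 are all 1, so H_0 = Z.
  H_1: rank ker ∂_1 − rank ∂_2 = (3 − 2) − 1 = 0, and the invariant factors of ∂_2 are all 1, so H_1 = 0.
  H_2: rank ker ∂_2 − rank ∂_3 = (1 − 1) − 0 = 0, and there is no ∂_3, so H_2 = 0.

As a check, the Euler characteristic is 3 − 3 + 1 = 1, which agrees with 1 − 0 + 0 = 1.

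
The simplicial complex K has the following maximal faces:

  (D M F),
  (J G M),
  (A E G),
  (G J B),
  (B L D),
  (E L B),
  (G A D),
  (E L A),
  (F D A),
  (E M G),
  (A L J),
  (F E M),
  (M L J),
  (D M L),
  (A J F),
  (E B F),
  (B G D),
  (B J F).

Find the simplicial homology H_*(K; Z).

We work with the vertex ordering A < B < D < E < F < G < J < L < M. The simplices of K, each written with vertices in increasing order, are:

  0-simplices (9): A, B, D, E, F, G, J, L, M
  1-simplices (27): AD, AE, AF, AG, AJ, AL, BD, BE, BF, BG, BJ, BL, DF, DG, DL, DM, EF, EG, EL, EM, FJ, FM, GJ, GM, JL, JM, LM
  2-simplices (18): ADF, ADG, AEG, AEL, AFJ, AJL, BDG, BDL, BEF, BEL, BFJ, BGJ, DFM, DLM, EFM, EGM, GJM, JLM

Hence C_0 ≅ Z^9, C_1 ≅ Z^27, C_2 ≅ Z^18.

Boundary ∂_1: C_1 → C_0 is given by ∂[p,q] = [q] − [p]. For instance
  ∂EM = M − E.
As a 9×27 matrix over Z this has rank 8, with invariant factors (1,1,1,1,1,1,1,1).

Boundary ∂_2: C_2 → C_1 sends each 2-simplex [p,q,r] to [q,r] − [p,r] + [p,q]. For instance
  ∂AEL = EL − AL + AE,
  ∂EFM = FM − EM + EF.
As a 27×18 matrix over Z this has rank 17, with invariant factors (1,1,1,1,1,1,1,1,1,1,1,1,1,1,1,1,1).

From H_k ≅ ker(∂_k) / im(∂_{k+1}) we obtain:

  H_0: rank C_0 − rank ∂_1 = 9 − 8 = 1, and the invariant factors of ∂_1 are all 1, so H_0 ≅ Z.
  H_1: rank ker ∂_1 − rank ∂_2 = (27 − 8) − 17 = 2, and the invariant factors of ∂_2 are all 1, so H_1 ≅ Z^2.
  H_2: rank ker ∂_2 − rank ∂_3 = (18 − 17) − 0 = 1, and there is no ∂_3, so H_2 ≅ Z.

(K is a triangulation of the torus T^2.)

H_0 ≅ Z,  H_1 ≅ Z^2,  H_2 ≅ Z.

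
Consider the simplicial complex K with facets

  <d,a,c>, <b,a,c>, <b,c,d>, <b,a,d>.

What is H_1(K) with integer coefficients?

H_1 ≅ 0.

Take the total order a < b < c < d on the vertex set. Then K (dimension 2) consists of the simplices:

  0-simplices (4): a, b, c, d
  1-simplices (6): ab, ac, ad, bc, bd, cd
  2-simplices (4): abc, abd, acd, bcd

giving chain groups C_0 ≅ Z^4, C_1 ≅ Z^6, C_2 ≅ Z^4.

The boundary map ∂_1: C_1 → C_0 is given by ∂[p,q] = [q] − [p]. For instance
  ∂ad = d − a.
As a 4×6 matrix over Z this has rank 3, with invariant factors (1,1,1).

Boundary ∂_2: C_2 → C_1 maps a triangle to the signed sum of its edges. For instance
  ∂abc = bc − ac + ab,
  ∂acd = cd − ad + ac.
The resulting 6×4 matrix has rank 3, and its Smith normal form has invariant factors (1,1,1).

Now H_k = ker ∂_k / im ∂_{k+1}, so:

  H_1: rank ker ∂_1 − rank ∂_2 = (6 − 3) − 3 = 0, and the invariant factors of ∂_2 are all 1, so H_1 ≅ 0.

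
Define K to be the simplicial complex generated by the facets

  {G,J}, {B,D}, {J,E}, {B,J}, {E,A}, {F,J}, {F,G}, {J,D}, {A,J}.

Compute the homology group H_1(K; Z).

We work with the vertex ordering A < B < D < E < F < G < J. The simplices of K, each written with vertices in increasing order, are:

  0-simplices (7): A, B, D, E, F, G, J
  1-simplices (9): AE, AJ, BD, BJ, DJ, EJ, FG, FJ, GJ

giving chain groups C_0 ≅ Z^7, C_1 ≅ Z^9.

∂_1: C_1 → C_0 maps an edge to its endpoints' difference, ∂[p,q] = q − p. For instance
  ∂DJ = J − D.
The 7×9 boundary matrix has rank 6 and Smith normal form diag(1,1,1,1,1,1).

From H_k ≅ ker(∂_k) / im(∂_{k+1}) we obtain:

  H_1: rank ker ∂_1 − rank ∂_2 = (9 − 6) − 0 = 3, and there is no ∂_2, so H_1 ≅ Z^3.

H_1 ≅ Z^3.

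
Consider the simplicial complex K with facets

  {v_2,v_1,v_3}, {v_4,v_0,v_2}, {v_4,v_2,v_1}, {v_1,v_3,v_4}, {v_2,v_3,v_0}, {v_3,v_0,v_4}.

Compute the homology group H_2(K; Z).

H_2 = Z.

Take the total order v_0 < v_1 < v_2 < v_3 < v_4 on the vertex set. Then K (dimension 2) consists of the simplices:

  0-simplices (5): [v_0], [v_1], [v_2], [v_3], [v_4]
  1-simplices (9): [v_0,v_2], [v_0,v_3], [v_0,v_4], [v_1,v_2], [v_1,v_3], [v_1,v_4], [v_2,v_3], [v_2,v_4], [v_3,v_4]
  2-simplices (6): [v_0,v_2,v_3], [v_0,v_2,v_4], [v_0,v_3,v_4], [v_1,v_2,v_3], [v_1,v_2,v_4], [v_1,v_3,v_4]

giving chain groups C_0 ≅ Z^5, C_1 ≅ Z^9, C_2 ≅ Z^6.

∂_1: C_1 → C_0 sends each edge [p,q] (with p < q) to q − p. For instance
  ∂[v_3,v_4] = [v_4] − [v_3].
This gives a 5×9 integer matrix of rank 4; reducing to Smith normal form yields diagonal entries (1,1,1,1).

∂_2: C_2 → C_1 maps a triangle to the signed sum of its edges. For instance
  ∂[v_1,v_3,v_4] = [v_3,v_4] − [v_1,v_4] + [v_1,v_3],
  ∂[v_0,v_2,v_4] = [v_2,v_4] − [v_0,v_4] + [v_0,v_2].
As a 9×6 matrix over Z this has rank 5, with invariant factors (1,1,1,1,1).

Computing H_k = (kernel of ∂_k) / (image of ∂_{k+1}):

  H_2: rank ker ∂_2 − rank ∂_3 = (6 − 5) − 0 = 1, and there is no ∂_3, so H_2 ≅ Z.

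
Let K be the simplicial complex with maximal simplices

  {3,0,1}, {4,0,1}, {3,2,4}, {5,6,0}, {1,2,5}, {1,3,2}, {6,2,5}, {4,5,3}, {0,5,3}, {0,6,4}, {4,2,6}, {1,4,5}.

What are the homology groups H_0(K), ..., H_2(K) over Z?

K has 7 vertices, 18 edges, 12 triangles.
rank ∂_0 = 0, rank ∂_1 = 6 ⇒ b_0 = 7 − 0 − 6 = 1; all invariant factors of ∂_1 are 1 so no torsion. So H_0 ≅ Z.
rank ∂_1 = 6, rank ∂_2 = 12 ⇒ b_1 = 18 − 6 − 12 = 0; ∂_2 has invariant factor(s) [2] giving torsion. So H_1 ≅ Z/2Z.
rank ∂_2 = 12, rank ∂_3 = 0 ⇒ b_2 = 12 − 12 − 0 = 0. So H_2 ≅ 0.

H_0 = Z,  H_1 = Z/2Z,  H_2 = 0.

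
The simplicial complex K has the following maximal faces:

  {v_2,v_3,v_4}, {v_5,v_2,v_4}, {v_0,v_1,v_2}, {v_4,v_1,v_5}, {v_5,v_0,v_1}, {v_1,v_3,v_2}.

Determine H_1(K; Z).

H_1 ≅ Z.

Take the total order v_0 < v_1 < v_2 < v_3 < v_4 < v_5 on the vertex set. Then K (dimension 2) consists of the simplices:

  0-simplices (6): [v_0], [v_1], [v_2], [v_3], [v_4], [v_5]
  1-simplices (12): [v_0,v_1], [v_0,v_2], [v_0,v_5], [v_1,v_2], [v_1,v_3], [v_1,v_4], [v_1,v_5], [v_2,v_3], [v_2,v_4], [v_2,v_5], [v_3,v_4], [v_4,v_5]
  2-simplices (6): [v_0,v_1,v_2], [v_0,v_1,v_5], [v_1,v_2,v_3], [v_1,v_4,v_5], [v_2,v_3,v_4], [v_2,v_4,v_5]

giving chain groups C_0 ≅ Z^6, C_1 ≅ Z^12, C_2 ≅ Z^6.

∂_1: C_1 → C_0 sends each edge [p,q] (with p < q) to q − p. For instance
  ∂[v_1,v_5] = [v_5] − [v_1].
As a 6×12 matrix over Z this has rank 5, with invariant factors (1,1,1,1,1).

The boundary map ∂_2: C_2 → C_1 sends each 2-simplex [p,q,r] to [q,r] − [p,r] + [p,q]. For instance
  ∂[v_2,v_3,v_4] = [v_3,v_4] − [v_2,v_4] + [v_2,v_3],
  ∂[v_2,v_4,v_5] = [v_4,v_5] − [v_2,v_5] + [v_2,v_4].
The 12×6 boundary matrix has rank 6 and Smith normal form diag(1,1,1,1,1,1).

From H_k ≅ ker(∂_k) / im(∂_{k+1}) we obtain:

  H_1: rank ker ∂_1 − rank ∂_2 = (12 − 5) − 6 = 1, and the invariant factors of ∂_2 are all 1, so H_1 = Z.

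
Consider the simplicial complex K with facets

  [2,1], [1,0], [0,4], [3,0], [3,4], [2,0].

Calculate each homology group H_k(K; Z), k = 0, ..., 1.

We work with the vertex ordering 0 < 1 < 2 < 3 < 4. The simplices of K, each written with vertices in increasing order, are:

  0-simplices (5): [0], [1], [2], [3], [4]
  1-simplices (6): [0,1], [0,2], [0,3], [0,4], [1,2], [3,4]

Hence C_0 ≅ Z^5, C_1 ≅ Z^6.

The boundary map ∂_1: C_1 → C_0 is given by ∂[p,q] = [q] − [p]. For instance
  ∂[0,4] = [4] − [0].
As a 5×6 matrix over Z this has rank 4, with invariant factors (1,1,1,1).

Now H_k = ker ∂_k / im ∂_{k+1}, so:

  H_0: rank C_0 − rank ∂_1 = 5 − 4 = 1, and the invariant factors of ∂_1 are all 1, so H_0 ≅ Z.
  H_1: rank ker ∂_1 − rank ∂_2 = (6 − 4) − 0 = 2, and there is no ∂_2, so H_1 ≅ Z^2.

As a check, the Euler characteristic is 5 − 6 = -1, which agrees with 1 − 2 = -1.

H_0 ≅ Z,  H_1 ≅ Z^2.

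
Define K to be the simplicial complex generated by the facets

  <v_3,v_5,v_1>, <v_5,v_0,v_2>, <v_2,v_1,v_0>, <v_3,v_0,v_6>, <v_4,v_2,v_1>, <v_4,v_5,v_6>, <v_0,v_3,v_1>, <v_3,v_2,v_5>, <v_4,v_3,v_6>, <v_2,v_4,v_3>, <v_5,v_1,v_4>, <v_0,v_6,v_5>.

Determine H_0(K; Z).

H_0 ≅ Z.

We work with the vertex ordering v_0 < v_1 < v_2 < v_3 < v_4 < v_5 < v_6. The simplices of K, each written with vertices in increasing order, are:

  0-simplices (7): [v_0], [v_1], [v_2], [v_3], [v_4], [v_5], [v_6]
  1-simplices (18): (18 of them)
  2-simplices (12): (12 of them)

giving chain groups C_0 ≅ Z^7, C_1 ≅ Z^18, C_2 ≅ Z^12.

∂_1: C_1 → C_0 sends each edge [p,q] (with p < q) to q − p. For instance
  ∂[v_5,v_6] = [v_6] − [v_5].
The resulting 7×18 matrix has rank 6, and its Smith normal form has invariant factors (1,1,1,1,1,1).

The boundary map ∂_2: C_2 → C_1 acts by ∂[p,q,r] = [q,r] − [p,r] + [p,q]. For instance
  ∂[v_1,v_2,v_4] = [v_2,v_4] − [v_1,v_4] + [v_1,v_2],
  ∂[v_1,v_4,v_5] = [v_4,v_5] − [v_1,v_5] + [v_1,v_4].
As a 18×12 matrix over Z this has rank 12, with invariant factors (1,1,1,1,1,1,1,1,1,1,1,2).

From H_k ≅ ker(∂_k) / im(∂_{k+1}) we obtain:

  H_0: rank C_0 − rank ∂_1 = 7 − 6 = 1, and the invariant factors of ∂_1 are all 1, so H_0 = Z.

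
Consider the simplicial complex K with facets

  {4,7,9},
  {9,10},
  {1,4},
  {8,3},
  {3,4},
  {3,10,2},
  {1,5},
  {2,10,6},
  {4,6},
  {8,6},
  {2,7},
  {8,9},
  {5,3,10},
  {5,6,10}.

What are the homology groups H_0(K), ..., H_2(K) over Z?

H_0 ≅ Z,  H_1 ≅ Z^6,  H_2 = 0.

Fix the vertex order 1 < 2 < 3 < 4 < 5 < 6 < 7 < 8 < 9 < 10 and write every simplex with vertices in increasing order. Then dim K = 2 and the simplices of K are:

  0-simplices (10): [1], [2], [3], [4], [5], [6], [7], [8], [9], [10]
  1-simplices (20): [1,4], [1,5], [2,3], [2,6], [2,7], [2,10], [3,4], [3,5], [3,8], [3,10], [4,6], [4,7], [4,9], [5,6], [5,10], [6,8], [6,10], [7,9], [8,9], [9,10]
  2-simplices (5): [2,3,10], [2,6,10], [3,5,10], [4,7,9], [5,6,10]

giving chain groups C_0 ≅ Z^10, C_1 ≅ Z^20, C_2 ≅ Z^5.

Boundary ∂_1: C_1 → C_0 sends each edge [p,q] (with p < q) to q − p.
The 10×20 boundary matrix has rank 9 and Smith normal form diag(1,1,1,1,1,1,1,1,1).

∂_2: C_2 → C_1 acts by ∂[p,q,r] = [q,r] − [p,r] + [p,q]. For instance
  ∂[2,6,10] = [6,10] − [2,10] + [2,6],
  ∂[4,7,9] = [7,9] − [4,9] + [4,7].
The 20×5 boundary matrix has rank 5 and Smith normal form diag(1,1,1,1,1).

From H_k ≅ ker(∂_k) / im(∂_{k+1}) we obtain:

  H_0: rank C_0 − rank ∂_1 = 10 − 9 = 1, and the invariant factors of ∂_1 are all 1, so H_0 = Z.
  H_1: rank ker ∂_1 − rank ∂_2 = (20 − 9) − 5 = 6, and the invariant factors of ∂_2 are all 1, so H_1 = Z^6.
  H_2: rank ker ∂_2 − rank ∂_3 = (5 − 5) − 0 = 0, and there is no ∂_3, so H_2 = 0.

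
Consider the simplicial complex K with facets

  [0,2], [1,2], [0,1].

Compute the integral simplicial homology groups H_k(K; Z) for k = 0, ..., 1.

H_0 = Z,  H_1 = Z.

Order the vertices as 0 < 1 < 2. Listing each simplex with vertices in this order, K has dimension 1 with simplices:

  0-simplices (3): [0], [1], [2]
  1-simplices (3): [0,1], [0,2], [1,2]

Hence C_0 ≅ Z^3, C_1 ≅ Z^3.

The boundary map ∂_1: C_1 → C_0 maps an edge to its endpoints' difference, ∂[p,q] = q − p. For instance
  ∂[0,2] = [2] − [0].
As a 3×3 matrix over Z this has rank 2, with invariant factors (1,1).

Now H_k = ker ∂_k / im ∂_{k+1}, so:

  H_0: rank C_0 − rank ∂_1 = 3 − 2 = 1, and the invariant factors of ∂_1 are all 1, so H_0 ≅ Z.
  H_1: rank ker ∂_1 − rank ∂_2 = (3 − 2) − 0 = 1, and there is no ∂_2, so H_1 ≅ Z.

(K is a triangulation of the circle S^1.)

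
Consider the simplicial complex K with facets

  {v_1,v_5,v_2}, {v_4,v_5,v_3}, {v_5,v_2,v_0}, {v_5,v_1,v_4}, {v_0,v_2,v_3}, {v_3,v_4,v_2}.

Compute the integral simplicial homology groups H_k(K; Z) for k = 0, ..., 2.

H_0 = Z,  H_1 = Z,  H_2 = 0.

Order the vertices as v_0 < v_1 < v_2 < v_3 < v_4 < v_5. Listing each simplex with vertices in this order, K has dimension 2 with simplices:

  0-simplices (6): [v_0], [v_1], [v_2], [v_3], [v_4], [v_5]
  1-simplices (12): [v_0,v_2], [v_0,v_3], [v_0,v_5], [v_1,v_2], [v_1,v_4], [v_1,v_5], [v_2,v_3], [v_2,v_4], [v_2,v_5], [v_3,v_4], [v_3,v_5], [v_4,v_5]
  2-simplices (6): [v_0,v_2,v_3], [v_0,v_2,v_5], [v_1,v_2,v_5], [v_1,v_4,v_5], [v_2,v_3,v_4], [v_3,v_4,v_5]

giving chain groups C_0 ≅ Z^6, C_1 ≅ Z^12, C_2 ≅ Z^6.

∂_1: C_1 → C_0 sends each edge [p,q] (with p < q) to q − p. For instance
  ∂[v_0,v_2] = [v_2] − [v_0].
As a 6×12 matrix over Z this has rank 5, with invariant factors (1,1,1,1,1).

The boundary map ∂_2: C_2 → C_1 acts by ∂[p,q,r] = [q,r] − [p,r] + [p,q]. For instance
  ∂[v_2,v_3,v_4] = [v_3,v_4] − [v_2,v_4] + [v_2,v_3],
  ∂[v_1,v_2,v_5] = [v_2,v_5] − [v_1,v_5] + [v_1,v_2].
The resulting 12×6 matrix has rank 6, and its Smith normal form has invariant factors (1,1,1,1,1,1).

From H_k ≅ ker(∂_k) / im(∂_{k+1}) we obtain:

  H_0: rank C_0 − rank ∂_1 = 6 − 5 = 1, and the invariant factors of ∂_1 are all 1, so H_0 = Z.
  H_1: rank ker ∂_1 − rank ∂_2 = (12 − 5) − 6 = 1, and the invariant factors of ∂_2 are all 1, so H_1 = Z.
  H_2: rank ker ∂_2 − rank ∂_3 = (6 − 6) − 0 = 0, and there is no ∂_3, so H_2 = 0.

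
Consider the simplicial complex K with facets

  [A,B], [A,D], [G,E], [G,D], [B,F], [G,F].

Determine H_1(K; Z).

Fix the vertex order A < B < D < E < F < G and write every simplex with vertices in increasing order. Then dim K = 1 and the simplices of K are:

  0-simplices (6): A, B, D, E, F, G
  1-simplices (6): AB, AD, BF, DG, EG, FG

Hence C_0 ≅ Z^6, C_1 ≅ Z^6.

∂_1: C_1 → C_0 sends each edge [p,q] (with p < q) to q − p.
As a 6×6 matrix over Z this has rank 5, with invariant factors (1,1,1,1,1).

From H_k ≅ ker(∂_k) / im(∂_{k+1}) we obtain:

  H_1: rank ker ∂_1 − rank ∂_2 = (6 − 5) − 0 = 1, and there is no ∂_2, so H_1 = Z.

H_1 ≅ Z.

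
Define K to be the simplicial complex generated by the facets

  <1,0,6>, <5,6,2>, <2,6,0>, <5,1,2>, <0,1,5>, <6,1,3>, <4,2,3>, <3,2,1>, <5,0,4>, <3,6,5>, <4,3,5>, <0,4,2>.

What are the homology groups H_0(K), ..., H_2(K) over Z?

H_0 ≅ Z,  H_1 ≅ Z/2,  H_2 = 0.

Order the vertices as 0 < 1 < 2 < 3 < 4 < 5 < 6. Listing each simplex with vertices in this order, K has dimension 2 with simplices:

  0-simplices (7): [0], [1], [2], [3], [4], [5], [6]
  1-simplices (18): [0,1], [0,2], [0,4], [0,5], [0,6], [1,2], [1,3], [1,5], [1,6], [2,3], [2,4], [2,5], [2,6], [3,4], [3,5], [3,6], [4,5], [5,6]
  2-simplices (12): [0,1,5], [0,1,6], [0,2,4], [0,2,6], [0,4,5], [1,2,3], [1,2,5], [1,3,6], [2,3,4], [2,5,6], [3,4,5], [3,5,6]

Hence C_0 ≅ Z^7, C_1 ≅ Z^18, C_2 ≅ Z^12.

The boundary map ∂_1: C_1 → C_0 maps an edge to its endpoints' difference, ∂[p,q] = q − p. For instance
  ∂[0,1] = [1] − [0].
The resulting 7×18 matrix has rank 6, and its Smith normal form has invariant factors (1,1,1,1,1,1).

Boundary ∂_2: C_2 → C_1 acts by ∂[p,q,r] = [q,r] − [p,r] + [p,q]. For instance
  ∂[0,1,5] = [1,5] − [0,5] + [0,1],
  ∂[0,2,6] = [2,6] − [0,6] + [0,2].
This gives a 18×12 integer matrix of rank 12; reducing to Smith normal form yields diagonal entries (1,1,1,1,1,1,1,1,1,1,1,2).

Reading off H_k = ker ∂_k / im ∂_{k+1}:

  H_0: rank C_0 − rank ∂_1 = 7 − 6 = 1, and the invariant factors of ∂_1 are all 1, so H_0 ≅ Z.
  H_1: rank ker ∂_1 − rank ∂_2 = (18 − 6) − 12 = 0, and ∂_2 has invariant factor 2 > 1, so H_1 ≅ Z/2.
  H_2: rank ker ∂_2 − rank ∂_3 = (12 − 12) − 0 = 0, and there is no ∂_3, so H_2 ≅ 0.

As a check, the Euler characteristic is 7 − 18 + 12 = 1, which agrees with 1 − 0 + 0 = 1.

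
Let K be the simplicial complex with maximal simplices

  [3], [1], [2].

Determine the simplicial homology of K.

Fix the vertex order 1 < 2 < 3 and write every simplex with vertices in increasing order. Then dim K = 0 and the simplices of K are:

  0-simplices (3): [1], [2], [3]

so the chain groups are C_0 ≅ Z^3.

Reading off H_k = ker ∂_k / im ∂_{k+1}:

  H_0: rank C_0 − rank ∂_1 = 3 − 0 = 3, and there is no ∂_1, so H_0 = Z^3.

H_0 ≅ Z^3.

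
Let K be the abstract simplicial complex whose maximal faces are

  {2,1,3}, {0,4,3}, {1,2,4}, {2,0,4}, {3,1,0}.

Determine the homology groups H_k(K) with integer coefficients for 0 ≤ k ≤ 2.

Fix the vertex order 0 < 1 < 2 < 3 < 4 and write every simplex with vertices in increasing order. Then dim K = 2 and the simplices of K are:

  0-simplices (5): [0], [1], [2], [3], [4]
  1-simplices (10): [0,1], [0,2], [0,3], [0,4], [1,2], [1,3], [1,4], [2,3], [2,4], [3,4]
  2-simplices (5): [0,1,3], [0,2,4], [0,3,4], [1,2,3], [1,2,4]

Hence C_0 ≅ Z^5, C_1 ≅ Z^10, C_2 ≅ Z^5.

Boundary ∂_1: C_1 → C_0 sends each edge [p,q] (with p < q) to q − p. For instance
  ∂[1,3] = [3] − [1].
This gives a 5×10 integer matrix of rank 4; reducing to Smith normal form yields diagonal entries (1,1,1,1).

∂_2: C_2 → C_1 sends each 2-simplex [p,q,r] to [q,r] − [p,r] + [p,q]. For instance
  ∂[1,2,3] = [2,3] − [1,3] + [1,2],
  ∂[0,2,4] = [2,4] − [0,4] + [0,2].
As a 10×5 matrix over Z this has rank 5, with invariant factors (1,1,1,1,1).

Computing H_k = (kernel of ∂_k) / (image of ∂_{k+1}):

  H_0: rank C_0 − rank ∂_1 = 5 − 4 = 1, and the invariant factors of ∂_1 are all 1, so H_0 ≅ Z.
  H_1: rank ker ∂_1 − rank ∂_2 = (10 − 4) − 5 = 1, and the invariant factors of ∂_2 are all 1, so H_1 ≅ Z.
  H_2: rank ker ∂_2 − rank ∂_3 = (5 − 5) − 0 = 0, and there is no ∂_3, so H_2 ≅ 0.

(K is a triangulation of the Möbius band.)

H_0 ≅ Z,  H_1 ≅ Z,  H_2 = 0.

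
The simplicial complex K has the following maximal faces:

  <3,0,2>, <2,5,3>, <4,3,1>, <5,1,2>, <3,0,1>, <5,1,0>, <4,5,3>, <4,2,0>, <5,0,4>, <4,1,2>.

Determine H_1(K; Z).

H_1 ≅ Z/2Z.

Take the total order 0 < 1 < 2 < 3 < 4 < 5 on the vertex set. Then K (dimension 2) consists of the simplices:

  0-simplices (6): [0], [1], [2], [3], [4], [5]
  1-simplices (15): [0,1], [0,2], [0,3], [0,4], [0,5], [1,2], [1,3], [1,4], [1,5], [2,3], [2,4], [2,5], [3,4], [3,5], [4,5]
  2-simplices (10): [0,1,3], [0,1,5], [0,2,3], [0,2,4], [0,4,5], [1,2,4], [1,2,5], [1,3,4], [2,3,5], [3,4,5]

so the chain groups are C_0 ≅ Z^6, C_1 ≅ Z^15, C_2 ≅ Z^10.

Boundary ∂_1: C_1 → C_0 is given by ∂[p,q] = [q] − [p]. For instance
  ∂[1,4] = [4] − [1].
The 6×15 boundary matrix has rank 5 and Smith normal form diag(1,1,1,1,1).

∂_2: C_2 → C_1 acts by ∂[p,q,r] = [q,r] − [p,r] + [p,q]. For instance
  ∂[0,4,5] = [4,5] − [0,5] + [0,4],
  ∂[0,1,5] = [1,5] − [0,5] + [0,1].
As a 15×10 matrix over Z this has rank 10, with invariant factors (1,1,1,1,1,1,1,1,1,2).

From H_k ≅ ker(∂_k) / im(∂_{k+1}) we obtain:

  H_1: rank ker ∂_1 − rank ∂_2 = (15 − 5) − 10 = 0, and ∂_2 has invariant factor 2 > 1, so H_1 ≅ Z/2Z.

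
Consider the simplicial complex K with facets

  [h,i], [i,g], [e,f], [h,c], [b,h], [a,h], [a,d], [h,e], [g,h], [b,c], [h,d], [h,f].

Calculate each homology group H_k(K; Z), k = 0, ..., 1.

H_0 = Z,  H_1 = Z^4.

K has 9 vertices, 12 edges.
rank ∂_0 = 0, rank ∂_1 = 8 ⇒ b_0 = 9 − 0 − 8 = 1; all invariant factors of ∂_1 are 1 so no torsion. So H_0 ≅ Z.
rank ∂_1 = 8, rank ∂_2 = 0 ⇒ b_1 = 12 − 8 − 0 = 4. So H_1 ≅ Z^4.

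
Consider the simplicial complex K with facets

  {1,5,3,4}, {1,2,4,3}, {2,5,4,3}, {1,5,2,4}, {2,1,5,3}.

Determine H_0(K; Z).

We work with the vertex ordering 1 < 2 < 3 < 4 < 5. The simplices of K, each written with vertices in increasing order, are:

  0-simplices (5): [1], [2], [3], [4], [5]
  1-simplices (10): [1,2], [1,3], [1,4], [1,5], [2,3], [2,4], [2,5], [3,4], [3,5], [4,5]
  2-simplices (10): [1,2,3], [1,2,4], [1,2,5], [1,3,4], [1,3,5], [1,4,5], [2,3,4], [2,3,5], [2,4,5], [3,4,5]
  3-simplices (5): [1,2,3,4], [1,2,3,5], [1,2,4,5], [1,3,4,5], [2,3,4,5]

Hence C_0 ≅ Z^5, C_1 ≅ Z^10, C_2 ≅ Z^10, C_3 ≅ Z^5.

The boundary map ∂_1: C_1 → C_0 is given by ∂[p,q] = [q] − [p]. For instance
  ∂[1,4] = [4] − [1].
This gives a 5×10 integer matrix of rank 4; reducing to Smith normal form yields diagonal entries (1,1,1,1).

The boundary map ∂_2: C_2 → C_1 sends each 2-simplex [p,q,r] to [q,r] − [p,r] + [p,q]. For instance
  ∂[2,3,5] = [3,5] − [2,5] + [2,3],
  ∂[1,2,3] = [2,3] − [1,3] + [1,2].
As a 10×10 matrix over Z this has rank 6, with invariant factors (1,1,1,1,1,1).

∂_3: C_3 → C_2 sends each 3-simplex σ to the alternating sum Σ_i (−1)^i (σ with its i-th vertex removed). For instance
  ∂[2,3,4,5] = [3,4,5] − [2,4,5] + [2,3,5] − [2,3,4],
  ∂[1,2,3,5] = [2,3,5] − [1,3,5] + [1,2,5] − [1,2,3].
The resulting 10×5 matrix has rank 4, and its Smith normal form has invariant factors (1,1,1,1).

From H_k ≅ ker(∂_k) / im(∂_{k+1}) we obtain:

  H_0: rank C_0 − rank ∂_1 = 5 − 4 = 1, and the invariant factors of ∂_1 are all 1, so H_0 ≅ Z.

(K is a triangulation of the 3-sphere S^3.)

H_0 = Z.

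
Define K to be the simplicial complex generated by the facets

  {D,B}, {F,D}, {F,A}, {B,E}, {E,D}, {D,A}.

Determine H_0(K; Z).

H_0 ≅ Z.

We work with the vertex ordering A < B < D < E < F. The simplices of K, each written with vertices in increasing order, are:

  0-simplices (5): A, B, D, E, F
  1-simplices (6): AD, AF, BD, BE, DE, DF

so the chain groups are C_0 ≅ Z^5, C_1 ≅ Z^6.

∂_1: C_1 → C_0 sends each edge [p,q] (with p < q) to q − p. For instance
  ∂DE = E − D.
The resulting 5×6 matrix has rank 4, and its Smith normal form has invariant factors (1,1,1,1).

Reading off H_k = ker ∂_k / im ∂_{k+1}:

  H_0: rank C_0 − rank ∂_1 = 5 − 4 = 1, and the invariant factors of ∂_1 are all 1, so H_0 ≅ Z.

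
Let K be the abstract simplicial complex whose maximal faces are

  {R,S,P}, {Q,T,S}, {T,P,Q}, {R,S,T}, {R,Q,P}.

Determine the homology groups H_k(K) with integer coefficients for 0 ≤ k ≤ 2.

H_0 ≅ Z,  H_1 ≅ Z,  H_2 = 0.

Order the vertices as P < Q < R < S < T. Listing each simplex with vertices in this order, K has dimension 2 with simplices:

  0-simplices (5): P, Q, R, S, T
  1-simplices (10): PQ, PR, PS, PT, QR, QS, QT, RS, RT, ST
  2-simplices (5): PQR, PQT, PRS, QST, RST

so the chain groups are C_0 ≅ Z^5, C_1 ≅ Z^10, C_2 ≅ Z^5.

The boundary map ∂_1: C_1 → C_0 maps an edge to its endpoints' difference, ∂[p,q] = q − p.
The 5×10 boundary matrix has rank 4 and Smith normal form diag(1,1,1,1).

∂_2: C_2 → C_1 acts by ∂[p,q,r] = [q,r] − [p,r] + [p,q]. For instance
  ∂PQR = QR − PR + PQ,
  ∂PRS = RS − PS + PR.
As a 10×5 matrix over Z this has rank 5, with invariant factors (1,1,1,1,1).

From H_k ≅ ker(∂_k) / im(∂_{k+1}) we obtain:

  H_0: rank C_0 − rank ∂_1 = 5 − 4 = 1, and the invariant factors of ∂_1 are all 1, so H_0 = Z.
  H_1: rank ker ∂_1 − rank ∂_2 = (10 − 4) − 5 = 1, and the invariant factors of ∂_2 are all 1, so H_1 = Z.
  H_2: rank ker ∂_2 − rank ∂_3 = (5 − 5) − 0 = 0, and there is no ∂_3, so H_2 = 0.

As a check, the Euler characteristic is 5 − 10 + 5 = 0, which agrees with 1 − 1 + 0 = 0.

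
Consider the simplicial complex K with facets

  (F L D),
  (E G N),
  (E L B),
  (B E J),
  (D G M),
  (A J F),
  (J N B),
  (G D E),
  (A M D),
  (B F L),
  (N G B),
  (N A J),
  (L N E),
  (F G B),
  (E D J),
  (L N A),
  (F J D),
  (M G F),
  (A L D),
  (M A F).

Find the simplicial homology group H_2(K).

Fix the vertex order A < B < D < E < F < G < J < L < M < N and write every simplex with vertices in increasing order. Then dim K = 2 and the simplices of K are:

  0-simplices (10): A, B, D, E, F, G, J, L, M, N
  1-simplices (30): AD, AF, AJ, AL, AM, AN, BE, BF, BG, BJ, BL, BN, DE, DF, DG, DJ, DL, DM, EG, EJ, EL, EN, FG, FJ, FL, FM, GM, GN, JN, LN
  2-simplices (20): ADL, ADM, AFJ, AFM, AJN, ALN, BEJ, BEL, BFG, BFL, BGN, BJN, DEG, DEJ, DFJ, DFL, DGM, EGN, ELN, FGM

giving chain groups C_0 ≅ Z^10, C_1 ≅ Z^30, C_2 ≅ Z^20.

Boundary ∂_1: C_1 → C_0 is given by ∂[p,q] = [q] − [p]. For instance
  ∂AL = L − A.
The resulting 10×30 matrix has rank 9, and its Smith normal form has invariant factors (1,1,1,1,1,1,1,1,1).

∂_2: C_2 → C_1 maps a triangle to the signed sum of its edges. For instance
  ∂BGN = GN − BN + BG,
  ∂BFG = FG − BG + BF.
The resulting 30×20 matrix has rank 20, and its Smith normal form has invariant factors (1,1,1,1,1,1,1,1,1,1,1,1,1,1,1,1,1,1,1,2).

Now H_k = ker ∂_k / im ∂_{k+1}, so:

  H_2: rank ker ∂_2 − rank ∂_3 = (20 − 20) − 0 = 0, and there is no ∂_3, so H_2 = 0.

H_2 ≅ 0.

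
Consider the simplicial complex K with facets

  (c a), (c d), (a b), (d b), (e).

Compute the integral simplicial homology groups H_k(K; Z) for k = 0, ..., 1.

H_0 = Z^2,  H_1 = Z.

Fix the vertex order a < b < c < d < e and write every simplex with vertices in increasing order. Then dim K = 1 and the simplices of K are:

  0-simplices (5): a, b, c, d, e
  1-simplices (4): ab, ac, bd, cd

Hence C_0 ≅ Z^5, C_1 ≅ Z^4.

The boundary map ∂_1: C_1 → C_0 is given by ∂[p,q] = [q] − [p]. For instance
  ∂ab = b − a.
The 5×4 boundary matrix has rank 3 and Smith normal form diag(1,1,1).

From H_k ≅ ker(∂_k) / im(∂_{k+1}) we obtain:

  H_0: rank C_0 − rank ∂_1 = 5 − 3 = 2, and the invariant factors of ∂_1 are all 1, so H_0 = Z^2.
  H_1: rank ker ∂_1 − rank ∂_2 = (4 − 3) − 0 = 1, and there is no ∂_2, so H_1 = Z.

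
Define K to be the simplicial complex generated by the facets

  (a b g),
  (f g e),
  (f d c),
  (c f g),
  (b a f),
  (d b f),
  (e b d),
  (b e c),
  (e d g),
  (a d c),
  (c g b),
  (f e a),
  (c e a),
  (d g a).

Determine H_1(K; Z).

Order the vertices as a < b < c < d < e < f < g. Listing each simplex with vertices in this order, K has dimension 2 with simplices:

  0-simplices (7): a, b, c, d, e, f, g
  1-simplices (21): ab, ac, ad, ae, af, ag, bc, bd, be, bf, bg, cd, ce, cf, cg, de, df, dg, ef, eg, fg
  2-simplices (14): abf, abg, acd, ace, adg, aef, bce, bcg, bde, bdf, cdf, cfg, deg, efg

Hence C_0 ≅ Z^7, C_1 ≅ Z^21, C_2 ≅ Z^14.

Boundary ∂_1: C_1 → C_0 sends each edge [p,q] (with p < q) to q − p. For instance
  ∂eg = g − e.
As a 7×21 matrix over Z this has rank 6, with invariant factors (1,1,1,1,1,1).

∂_2: C_2 → C_1 acts by ∂[p,q,r] = [q,r] − [p,r] + [p,q]. For instance
  ∂abf = bf − af + ab,
  ∂cdf = df − cf + cd.
This gives a 21×14 integer matrix of rank 13; reducing to Smith normal form yields diagonal entries (1,1,1,1,1,1,1,1,1,1,1,1,1).

From H_k ≅ ker(∂_k) / im(∂_{k+1}) we obtain:

  H_1: rank ker ∂_1 − rank ∂_2 = (21 − 6) − 13 = 2, and the invariant factors of ∂_2 are all 1, so H_1 = Z^2.

(K is a triangulation of the torus T^2.)

H_1 ≅ Z^2.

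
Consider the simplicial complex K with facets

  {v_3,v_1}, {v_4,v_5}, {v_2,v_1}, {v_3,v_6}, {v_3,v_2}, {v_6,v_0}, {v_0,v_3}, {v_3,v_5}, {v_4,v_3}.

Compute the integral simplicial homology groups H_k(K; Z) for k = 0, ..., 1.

H_0 = Z,  H_1 = Z^3.

Order the vertices as v_0 < v_1 < v_2 < v_3 < v_4 < v_5 < v_6. Listing each simplex with vertices in this order, K has dimension 1 with simplices:

  0-simplices (7): [v_0], [v_1], [v_2], [v_3], [v_4], [v_5], [v_6]
  1-simplices (9): [v_0,v_3], [v_0,v_6], [v_1,v_2], [v_1,v_3], [v_2,v_3], [v_3,v_4], [v_3,v_5], [v_3,v_6], [v_4,v_5]

so the chain groups are C_0 ≅ Z^7, C_1 ≅ Z^9.

The boundary map ∂_1: C_1 → C_0 sends each edge [p,q] (with p < q) to q − p. For instance
  ∂[v_0,v_3] = [v_3] − [v_0].
The 7×9 boundary matrix has rank 6 and Smith normal form diag(1,1,1,1,1,1).

Reading off H_k = ker ∂_k / im ∂_{k+1}:

  H_0: rank C_0 − rank ∂_1 = 7 − 6 = 1, and the invariant factors of ∂_1 are all 1, so H_0 = Z.
  H_1: rank ker ∂_1 − rank ∂_2 = (9 − 6) − 0 = 3, and there is no ∂_2, so H_1 = Z^3.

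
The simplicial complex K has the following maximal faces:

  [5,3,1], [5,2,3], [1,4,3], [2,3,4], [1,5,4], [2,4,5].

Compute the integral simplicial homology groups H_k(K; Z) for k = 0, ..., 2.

H_0 ≅ Z,  H_1 = 0,  H_2 ≅ Z.

K has 5 vertices, 9 edges, 6 triangles.
rank ∂_0 = 0, rank ∂_1 = 4 ⇒ b_0 = 5 − 0 − 4 = 1; all invariant factors of ∂_1 are 1 so no torsion. So H_0 = Z.
rank ∂_1 = 4, rank ∂_2 = 5 ⇒ b_1 = 9 − 4 − 5 = 0; all invariant factors of ∂_2 are 1 so no torsion. So H_1 = 0.
rank ∂_2 = 5, rank ∂_3 = 0 ⇒ b_2 = 6 − 5 − 0 = 1. So H_2 = Z.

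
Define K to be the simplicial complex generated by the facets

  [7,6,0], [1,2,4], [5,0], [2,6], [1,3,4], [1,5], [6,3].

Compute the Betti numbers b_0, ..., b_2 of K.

b_0 = 1, b_1 = 2, b_2 = 0.

Order the vertices as 0 < 1 < 2 < 3 < 4 < 5 < 6 < 7. Listing each simplex with vertices in this order, K has dimension 2 with simplices:

  0-simplices (8): [0], [1], [2], [3], [4], [5], [6], [7]
  1-simplices (12): [0,5], [0,6], [0,7], [1,2], [1,3], [1,4], [1,5], [2,4], [2,6], [3,4], [3,6], [6,7]
  2-simplices (3): [0,6,7], [1,2,4], [1,3,4]

Hence C_0 ≅ Z^8, C_1 ≅ Z^12, C_2 ≅ Z^3.

Boundary ∂_1: C_1 → C_0 is given by ∂[p,q] = [q] − [p]. For instance
  ∂[6,7] = [7] − [6].
The 8×12 boundary matrix has rank 7 and Smith normal form diag(1,1,1,1,1,1,1).

Boundary ∂_2: C_2 → C_1 sends each 2-simplex [p,q,r] to [q,r] − [p,r] + [p,q]. For instance
  ∂[1,3,4] = [3,4] − [1,4] + [1,3],
  ∂[1,2,4] = [2,4] − [1,4] + [1,2].
As a 12×3 matrix over Z this has rank 3, with invariant factors (1,1,1).

Reading off H_k = ker ∂_k / im ∂_{k+1}:

  H_0: rank C_0 − rank ∂_1 = 8 − 7 = 1, and the invariant factors of ∂_1 are all 1, so H_0 ≅ Z.
  H_1: rank ker ∂_1 − rank ∂_2 = (12 − 7) − 3 = 2, and the invariant factors of ∂_2 are all 1, so H_1 ≅ Z^2.
  H_2: rank ker ∂_2 − rank ∂_3 = (3 − 3) − 0 = 0, and there is no ∂_3, so H_2 ≅ 0.

As a check, the Euler characteristic is 8 − 12 + 3 = -1, which agrees with 1 − 2 + 0 = -1.

Hence the Betti numbers are b_0 = 1, b_1 = 2, b_2 = 0.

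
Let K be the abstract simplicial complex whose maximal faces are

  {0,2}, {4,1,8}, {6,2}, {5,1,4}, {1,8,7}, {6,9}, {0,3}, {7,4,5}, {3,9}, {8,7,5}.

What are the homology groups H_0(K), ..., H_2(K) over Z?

H_0 ≅ Z^2,  H_1 ≅ Z^2,  H_2 = 0.

Fix the vertex order 0 < 1 < 2 < 3 < 4 < 5 < 6 < 7 < 8 < 9 and write every simplex with vertices in increasing order. Then dim K = 2 and the simplices of K are:

  0-simplices (10): [0], [1], [2], [3], [4], [5], [6], [7], [8], [9]
  1-simplices (15): [0,2], [0,3], [1,4], [1,5], [1,7], [1,8], [2,6], [3,9], [4,5], [4,7], [4,8], [5,7], [5,8], [6,9], [7,8]
  2-simplices (5): [1,4,5], [1,4,8], [1,7,8], [4,5,7], [5,7,8]

giving chain groups C_0 ≅ Z^10, C_1 ≅ Z^15, C_2 ≅ Z^5.

∂_1: C_1 → C_0 is given by ∂[p,q] = [q] − [p]. For instance
  ∂[1,4] = [4] − [1].
The resulting 10×15 matrix has rank 8, and its Smith normal form has invariant factors (1,1,1,1,1,1,1,1).

The boundary map ∂_2: C_2 → C_1 sends each 2-simplex [p,q,r] to [q,r] − [p,r] + [p,q]. For instance
  ∂[1,4,8] = [4,8] − [1,8] + [1,4],
  ∂[1,7,8] = [7,8] − [1,8] + [1,7].
The 15×5 boundary matrix has rank 5 and Smith normal form diag(1,1,1,1,1).

Now H_k = ker ∂_k / im ∂_{k+1}, so:

  H_0: rank C_0 − rank ∂_1 = 10 − 8 = 2, and the invariant factors of ∂_1 are all 1, so H_0 ≅ Z^2.
  H_1: rank ker ∂_1 − rank ∂_2 = (15 − 8) − 5 = 2, and the invariant factors of ∂_2 are all 1, so H_1 ≅ Z^2.
  H_2: rank ker ∂_2 − rank ∂_3 = (5 − 5) − 0 = 0, and there is no ∂_3, so H_2 ≅ 0.

(K is a triangulation of the disjoint union of the circle S^1 and the Möbius band.)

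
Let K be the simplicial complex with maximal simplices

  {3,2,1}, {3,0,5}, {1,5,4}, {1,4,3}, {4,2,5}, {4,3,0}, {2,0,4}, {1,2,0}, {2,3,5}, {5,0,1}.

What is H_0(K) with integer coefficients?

We work with the vertex ordering 0 < 1 < 2 < 3 < 4 < 5. The simplices of K, each written with vertices in increasing order, are:

  0-simplices (6): [0], [1], [2], [3], [4], [5]
  1-simplices (15): [0,1], [0,2], [0,3], [0,4], [0,5], [1,2], [1,3], [1,4], [1,5], [2,3], [2,4], [2,5], [3,4], [3,5], [4,5]
  2-simplices (10): [0,1,2], [0,1,5], [0,2,4], [0,3,4], [0,3,5], [1,2,3], [1,3,4], [1,4,5], [2,3,5], [2,4,5]

Hence C_0 ≅ Z^6, C_1 ≅ Z^15, C_2 ≅ Z^10.

Boundary ∂_1: C_1 → C_0 maps an edge to its endpoints' difference, ∂[p,q] = q − p. For instance
  ∂[3,5] = [5] − [3].
The 6×15 boundary matrix has rank 5 and Smith normal form diag(1,1,1,1,1).

Boundary ∂_2: C_2 → C_1 sends each 2-simplex [p,q,r] to [q,r] − [p,r] + [p,q]. For instance
  ∂[0,3,4] = [3,4] − [0,4] + [0,3],
  ∂[1,4,5] = [4,5] − [1,5] + [1,4].
The 15×10 boundary matrix has rank 10 and Smith normal form diag(1,1,1,1,1,1,1,1,1,2).

From H_k ≅ ker(∂_k) / im(∂_{k+1}) we obtain:

  H_0: rank C_0 − rank ∂_1 = 6 − 5 = 1, and the invariant factors of ∂_1 are all 1, so H_0 = Z.

(K is a triangulation of the real projective plane RP^2.)

H_0 = Z.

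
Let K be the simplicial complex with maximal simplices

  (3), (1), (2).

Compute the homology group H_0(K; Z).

H_0 = Z^3.

K has 3 vertices.
rank ∂_0 = 0, rank ∂_1 = 0 ⇒ b_0 = 3 − 0 − 0 = 3. So H_0 = Z^3.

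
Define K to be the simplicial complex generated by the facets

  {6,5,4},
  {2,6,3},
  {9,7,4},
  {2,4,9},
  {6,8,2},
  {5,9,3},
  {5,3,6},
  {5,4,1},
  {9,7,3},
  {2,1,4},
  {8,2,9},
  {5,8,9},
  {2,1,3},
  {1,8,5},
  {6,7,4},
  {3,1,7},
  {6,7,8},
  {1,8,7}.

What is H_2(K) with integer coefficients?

Take the total order 1 < 2 < 3 < 4 < 5 < 6 < 7 < 8 < 9 on the vertex set. Then K (dimension 2) consists of the simplices:

  0-simplices (9): [1], [2], [3], [4], [5], [6], [7], [8], [9]
  1-simplices (27): (27 of them)
  2-simplices (18): [1,2,3], [1,2,4], [1,3,7], [1,4,5], [1,5,8], [1,7,8], [2,3,6], [2,4,9], [2,6,8], [2,8,9], [3,5,6], [3,5,9], [3,7,9], [4,5,6], [4,6,7], [4,7,9], [5,8,9], [6,7,8]

Hence C_0 ≅ Z^9, C_1 ≅ Z^27, C_2 ≅ Z^18.

The boundary map ∂_1: C_1 → C_0 maps an edge to its endpoints' difference, ∂[p,q] = q − p.
This gives a 9×27 integer matrix of rank 8; reducing to Smith normal form yields diagonal entries (1,1,1,1,1,1,1,1).

∂_2: C_2 → C_1 acts by ∂[p,q,r] = [q,r] − [p,r] + [p,q]. For instance
  ∂[2,8,9] = [8,9] − [2,9] + [2,8],
  ∂[4,5,6] = [5,6] − [4,6] + [4,5].
This gives a 27×18 integer matrix of rank 17; reducing to Smith normal form yields diagonal entries (1,1,1,1,1,1,1,1,1,1,1,1,1,1,1,1,1).

Now H_k = ker ∂_k / im ∂_{k+1}, so:

  H_2: rank ker ∂_2 − rank ∂_3 = (18 − 17) − 0 = 1, and there is no ∂_3, so H_2 = Z.

H_2 = Z.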